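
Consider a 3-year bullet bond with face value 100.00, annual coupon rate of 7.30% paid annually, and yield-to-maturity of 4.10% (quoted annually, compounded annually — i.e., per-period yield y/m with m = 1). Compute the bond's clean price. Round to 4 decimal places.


Coupon per period c = face * coupon_rate / m = 7.300000
Periods per year m = 1; per-period yield y/m = 0.041000
Number of cashflows N = 3
Cashflows (t years, CF_t, discount factor 1/(1+y/m)^(m*t), PV):
  t = 1.0000: CF_t = 7.300000, DF = 0.960615, PV = 7.012488
  t = 2.0000: CF_t = 7.300000, DF = 0.922781, PV = 6.736300
  t = 3.0000: CF_t = 107.300000, DF = 0.886437, PV = 95.114676
Price P = sum_t PV_t = 108.863464

Answer: Price = 108.8635


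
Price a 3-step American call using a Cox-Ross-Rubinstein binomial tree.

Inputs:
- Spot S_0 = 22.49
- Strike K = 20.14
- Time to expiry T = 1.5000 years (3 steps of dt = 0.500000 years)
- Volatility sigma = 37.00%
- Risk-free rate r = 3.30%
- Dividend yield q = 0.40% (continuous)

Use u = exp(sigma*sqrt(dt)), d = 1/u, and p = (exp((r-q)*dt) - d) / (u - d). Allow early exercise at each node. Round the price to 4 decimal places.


dt = T/N = 0.500000
u = exp(sigma*sqrt(dt)) = 1.299045; d = 1/u = 0.769796
p = (exp((r-q)*dt) - d) / (u - d) = 0.462560
Discount per step: exp(-r*dt) = 0.983635
Stock lattice S(k, i) with i counting down-moves:
  k=0: S(0,0) = 22.4900
  k=1: S(1,0) = 29.2155; S(1,1) = 17.3127
  k=2: S(2,0) = 37.9523; S(2,1) = 22.4900; S(2,2) = 13.3273
  k=3: S(3,0) = 49.3017; S(3,1) = 29.2155; S(3,2) = 17.3127; S(3,3) = 10.2593
Terminal payoffs V(N, i) = max(S_T - K, 0):
  V(3,0) = 29.161736; V(3,1) = 9.075526; V(3,2) = 0.000000; V(3,3) = 0.000000
Backward induction: V(k, i) = exp(-r*dt) * [p * V(k+1, i) + (1-p) * V(k+1, i+1)]; then take max(V_cont, immediate exercise) for American.
  V(2,0) = exp(-r*dt) * [p*29.161736 + (1-p)*9.075526] = 18.066042; exercise = 17.812288; V(2,0) = max -> 18.066042
  V(2,1) = exp(-r*dt) * [p*9.075526 + (1-p)*0.000000] = 4.129278; exercise = 2.350000; V(2,1) = max -> 4.129278
  V(2,2) = exp(-r*dt) * [p*0.000000 + (1-p)*0.000000] = 0.000000; exercise = 0.000000; V(2,2) = max -> 0.000000
  V(1,0) = exp(-r*dt) * [p*18.066042 + (1-p)*4.129278] = 10.402799; exercise = 9.075526; V(1,0) = max -> 10.402799
  V(1,1) = exp(-r*dt) * [p*4.129278 + (1-p)*0.000000] = 1.878782; exercise = 0.000000; V(1,1) = max -> 1.878782
  V(0,0) = exp(-r*dt) * [p*10.402799 + (1-p)*1.878782] = 5.726383; exercise = 2.350000; V(0,0) = max -> 5.726383

Answer: Price = V(0,0) = 5.7264


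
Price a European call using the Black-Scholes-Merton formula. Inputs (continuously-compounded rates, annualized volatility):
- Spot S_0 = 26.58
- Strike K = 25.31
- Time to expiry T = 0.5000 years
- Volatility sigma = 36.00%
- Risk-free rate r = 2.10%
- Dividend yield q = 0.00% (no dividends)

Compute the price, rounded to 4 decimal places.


d1 = (ln(S/K) + (r - q + 0.5*sigma^2) * T) / (sigma * sqrt(T)) = 0.36085811
d2 = d1 - sigma * sqrt(T) = 0.10629967
exp(-rT) = 0.98955493; exp(-qT) = 1.00000000
C = S_0 * exp(-qT) * N(d1) - K * exp(-rT) * N(d2)
N(d1) = 0.64089724; N(d2) = 0.54232770
C = 26.5800 * 1.00000000 * 0.64089724 - 25.3100 * 0.98955493 * 0.54232770 = 3.4521

Answer: Price = 3.4521


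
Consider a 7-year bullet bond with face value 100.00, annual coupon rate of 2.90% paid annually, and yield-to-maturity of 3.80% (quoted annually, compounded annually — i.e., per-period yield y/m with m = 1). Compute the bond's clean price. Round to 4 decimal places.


Coupon per period c = face * coupon_rate / m = 2.900000
Periods per year m = 1; per-period yield y/m = 0.038000
Number of cashflows N = 7
Cashflows (t years, CF_t, discount factor 1/(1+y/m)^(m*t), PV):
  t = 1.0000: CF_t = 2.900000, DF = 0.963391, PV = 2.793834
  t = 2.0000: CF_t = 2.900000, DF = 0.928122, PV = 2.691555
  t = 3.0000: CF_t = 2.900000, DF = 0.894145, PV = 2.593020
  t = 4.0000: CF_t = 2.900000, DF = 0.861411, PV = 2.498093
  t = 5.0000: CF_t = 2.900000, DF = 0.829876, PV = 2.406641
  t = 6.0000: CF_t = 2.900000, DF = 0.799495, PV = 2.318536
  t = 7.0000: CF_t = 102.900000, DF = 0.770227, PV = 79.256319
Price P = sum_t PV_t = 94.557999

Answer: Price = 94.5580


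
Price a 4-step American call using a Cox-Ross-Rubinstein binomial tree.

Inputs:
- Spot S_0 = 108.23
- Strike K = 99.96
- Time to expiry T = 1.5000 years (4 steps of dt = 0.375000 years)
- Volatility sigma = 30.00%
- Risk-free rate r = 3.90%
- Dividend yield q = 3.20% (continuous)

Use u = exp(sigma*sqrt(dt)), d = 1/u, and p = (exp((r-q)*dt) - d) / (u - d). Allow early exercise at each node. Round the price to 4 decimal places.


dt = T/N = 0.375000
u = exp(sigma*sqrt(dt)) = 1.201669; d = 1/u = 0.832176
p = (exp((r-q)*dt) - d) / (u - d) = 0.461314
Discount per step: exp(-r*dt) = 0.985481
Stock lattice S(k, i) with i counting down-moves:
  k=0: S(0,0) = 108.2300
  k=1: S(1,0) = 130.0567; S(1,1) = 90.0664
  k=2: S(2,0) = 156.2851; S(2,1) = 108.2300; S(2,2) = 74.9510
  k=3: S(3,0) = 187.8030; S(3,1) = 130.0567; S(3,2) = 90.0664; S(3,3) = 62.3724
  k=4: S(4,0) = 225.6772; S(4,1) = 156.2851; S(4,2) = 108.2300; S(4,3) = 74.9510; S(4,4) = 51.9048
Terminal payoffs V(N, i) = max(S_T - K, 0):
  V(4,0) = 125.717167; V(4,1) = 56.325123; V(4,2) = 8.270000; V(4,3) = 0.000000; V(4,4) = 0.000000
Backward induction: V(k, i) = exp(-r*dt) * [p * V(k+1, i) + (1-p) * V(k+1, i+1)]; then take max(V_cont, immediate exercise) for American.
  V(3,0) = exp(-r*dt) * [p*125.717167 + (1-p)*56.325123] = 87.054154; exercise = 87.843046; V(3,0) = max -> 87.843046
  V(3,1) = exp(-r*dt) * [p*56.325123 + (1-p)*8.270000] = 29.996599; exercise = 30.096676; V(3,1) = max -> 30.096676
  V(3,2) = exp(-r*dt) * [p*8.270000 + (1-p)*0.000000] = 3.759681; exercise = 0.000000; V(3,2) = max -> 3.759681
  V(3,3) = exp(-r*dt) * [p*0.000000 + (1-p)*0.000000] = 0.000000; exercise = 0.000000; V(3,3) = max -> 0.000000
  V(2,0) = exp(-r*dt) * [p*87.843046 + (1-p)*30.096676] = 55.912186; exercise = 56.325123; V(2,0) = max -> 56.325123
  V(2,1) = exp(-r*dt) * [p*30.096676 + (1-p)*3.759681] = 15.678337; exercise = 8.270000; V(2,1) = max -> 15.678337
  V(2,2) = exp(-r*dt) * [p*3.759681 + (1-p)*0.000000] = 1.709214; exercise = 0.000000; V(2,2) = max -> 1.709214
  V(1,0) = exp(-r*dt) * [p*56.325123 + (1-p)*15.678337] = 33.929423; exercise = 30.096676; V(1,0) = max -> 33.929423
  V(1,1) = exp(-r*dt) * [p*15.678337 + (1-p)*1.709214] = 8.034997; exercise = 0.000000; V(1,1) = max -> 8.034997
  V(0,0) = exp(-r*dt) * [p*33.929423 + (1-p)*8.034997] = 19.690382; exercise = 8.270000; V(0,0) = max -> 19.690382

Answer: Price = V(0,0) = 19.6904


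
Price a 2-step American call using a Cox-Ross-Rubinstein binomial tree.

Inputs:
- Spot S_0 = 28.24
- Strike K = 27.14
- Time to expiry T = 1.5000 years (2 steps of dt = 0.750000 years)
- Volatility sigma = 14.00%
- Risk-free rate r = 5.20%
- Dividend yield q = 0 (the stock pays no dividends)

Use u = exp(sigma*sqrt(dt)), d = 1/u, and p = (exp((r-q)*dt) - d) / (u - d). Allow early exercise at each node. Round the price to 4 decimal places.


Answer: Price = V(0,0) = 3.7559

Derivation:
dt = T/N = 0.750000
u = exp(sigma*sqrt(dt)) = 1.128900; d = 1/u = 0.885818
p = (exp((r-q)*dt) - d) / (u - d) = 0.633336
Discount per step: exp(-r*dt) = 0.961751
Stock lattice S(k, i) with i counting down-moves:
  k=0: S(0,0) = 28.2400
  k=1: S(1,0) = 31.8801; S(1,1) = 25.0155
  k=2: S(2,0) = 35.9895; S(2,1) = 28.2400; S(2,2) = 22.1592
Terminal payoffs V(N, i) = max(S_T - K, 0):
  V(2,0) = 8.849475; V(2,1) = 1.100000; V(2,2) = 0.000000
Backward induction: V(k, i) = exp(-r*dt) * [p * V(k+1, i) + (1-p) * V(k+1, i+1)]; then take max(V_cont, immediate exercise) for American.
  V(1,0) = exp(-r*dt) * [p*8.849475 + (1-p)*1.100000] = 5.778217; exercise = 4.740131; V(1,0) = max -> 5.778217
  V(1,1) = exp(-r*dt) * [p*1.100000 + (1-p)*0.000000] = 0.670022; exercise = 0.000000; V(1,1) = max -> 0.670022
  V(0,0) = exp(-r*dt) * [p*5.778217 + (1-p)*0.670022] = 3.755853; exercise = 1.100000; V(0,0) = max -> 3.755853


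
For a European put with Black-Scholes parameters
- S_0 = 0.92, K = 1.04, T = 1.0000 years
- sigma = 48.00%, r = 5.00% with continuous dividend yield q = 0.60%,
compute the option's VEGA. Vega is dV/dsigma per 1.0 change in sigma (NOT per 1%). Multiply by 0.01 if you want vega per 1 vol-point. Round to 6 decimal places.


d1 = 0.0762451623; d2 = -0.4037548377
phi(d1) = 0.3977843735; exp(-qT) = 0.9940179641; exp(-rT) = 0.9512294245
Vega = S * exp(-qT) * phi(d1) * sqrt(T) = 0.9200 * 0.9940179641 * 0.3977843735 * 1.0000000000 = 0.363772

Answer: Vega = 0.363772


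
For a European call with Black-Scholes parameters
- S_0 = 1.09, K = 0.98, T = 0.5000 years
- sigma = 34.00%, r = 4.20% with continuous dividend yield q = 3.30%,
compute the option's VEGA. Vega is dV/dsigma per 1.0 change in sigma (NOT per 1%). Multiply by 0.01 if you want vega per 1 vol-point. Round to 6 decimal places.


Answer: Vega = 0.255418

Derivation:
d1 = 0.5814098308; d2 = 0.3409935252
phi(d1) = 0.3369040090; exp(-qT) = 0.9836353794; exp(-rT) = 0.9792189646
Vega = S * exp(-qT) * phi(d1) * sqrt(T) = 1.0900 * 0.9836353794 * 0.3369040090 * 0.7071067812 = 0.255418


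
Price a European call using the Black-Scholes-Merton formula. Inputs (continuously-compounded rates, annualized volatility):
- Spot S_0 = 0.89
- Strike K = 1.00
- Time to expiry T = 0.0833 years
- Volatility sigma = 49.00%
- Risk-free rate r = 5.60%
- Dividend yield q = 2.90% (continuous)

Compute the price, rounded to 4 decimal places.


Answer: Price = 0.0157

Derivation:
d1 = (ln(S/K) + (r - q + 0.5*sigma^2) * T) / (sigma * sqrt(T)) = -0.73739705
d2 = d1 - sigma * sqrt(T) = -0.87881957
exp(-rT) = 0.99534606; exp(-qT) = 0.99758722
C = S_0 * exp(-qT) * N(d1) - K * exp(-rT) * N(d2)
N(d1) = 0.23044046; N(d2) = 0.18974956
C = 0.8900 * 0.99758722 * 0.23044046 - 1.0000 * 0.99534606 * 0.18974956 = 0.0157


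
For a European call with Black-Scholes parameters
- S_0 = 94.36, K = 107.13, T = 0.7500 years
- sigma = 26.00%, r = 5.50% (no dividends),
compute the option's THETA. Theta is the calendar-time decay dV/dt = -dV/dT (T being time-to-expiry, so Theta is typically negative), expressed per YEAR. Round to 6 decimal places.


d1 = -0.2679162647; d2 = -0.4930828697
phi(d1) = 0.3848783011; exp(-qT) = 1.0000000000; exp(-rT) = 0.9595892027
Theta = -S*exp(-qT)*phi(d1)*sigma/(2*sqrt(T)) - r*K*exp(-rT)*N(d2) + q*S*exp(-qT)*N(d1)
N(d1) = 0.3943818869; N(d2) = 0.3109770172; sqrt(T) = 0.8660254038
Term 1 = -94.3600 * 1.0000000000 * 0.3848783011 * 0.2600 / (2 * 0.8660254038) = -5.4516012154
Term 2 = -0.0550 * 107.1300 * 0.9595892027 * 0.3109770172 = -1.7582775892
Term 3 = 0 (no dividend yield, q = 0)
Theta = -5.4516012154 + (-1.7582775892) + (0.0000000000) = -7.209879

Answer: Theta = -7.209879


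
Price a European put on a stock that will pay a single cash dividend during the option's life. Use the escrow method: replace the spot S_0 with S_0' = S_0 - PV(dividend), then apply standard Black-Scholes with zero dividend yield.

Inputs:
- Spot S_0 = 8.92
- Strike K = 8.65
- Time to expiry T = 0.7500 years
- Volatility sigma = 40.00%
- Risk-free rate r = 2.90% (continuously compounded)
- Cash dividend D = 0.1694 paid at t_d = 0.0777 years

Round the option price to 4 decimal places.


PV(D) = D * exp(-r * t_d) = 0.1694 * 0.99774924 = 0.16901872
S_0' = S_0 - PV(D) = 8.9200 - 0.16901872 = 8.75098128
d1 = (ln(S_0'/K) + (r + sigma^2/2)*T) / (sigma*sqrt(T)) = 0.26949706
d2 = d1 - sigma*sqrt(T) = -0.07691310
exp(-rT) = 0.97848483
N(-d1) = 0.39377360; N(-d2) = 0.53065366
P = K * exp(-rT) * N(-d2) - S_0' * N(-d1) = 8.6500 * 0.97848483 * 0.53065366 - 8.75098128 * 0.39377360 = 1.0455

Answer: Price = 1.0455


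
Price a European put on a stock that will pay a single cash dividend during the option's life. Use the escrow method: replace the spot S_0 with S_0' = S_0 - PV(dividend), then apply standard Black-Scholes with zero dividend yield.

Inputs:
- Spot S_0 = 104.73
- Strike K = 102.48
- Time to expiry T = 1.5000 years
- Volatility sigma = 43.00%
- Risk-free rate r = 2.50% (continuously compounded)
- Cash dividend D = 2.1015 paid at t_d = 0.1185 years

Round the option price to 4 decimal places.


PV(D) = D * exp(-r * t_d) = 2.1015 * 0.99704188 = 2.09528352
S_0' = S_0 - PV(D) = 104.7300 - 2.09528352 = 102.63471648
d1 = (ln(S_0'/K) + (r + sigma^2/2)*T) / (sigma*sqrt(T)) = 0.33739079
d2 = d1 - sigma*sqrt(T) = -0.18924950
exp(-rT) = 0.96319442
N(-d1) = 0.36791116; N(-d2) = 0.57505137
P = K * exp(-rT) * N(-d2) - S_0' * N(-d1) = 102.4800 * 0.96319442 * 0.57505137 - 102.63471648 * 0.36791116 = 19.0018

Answer: Price = 19.0018


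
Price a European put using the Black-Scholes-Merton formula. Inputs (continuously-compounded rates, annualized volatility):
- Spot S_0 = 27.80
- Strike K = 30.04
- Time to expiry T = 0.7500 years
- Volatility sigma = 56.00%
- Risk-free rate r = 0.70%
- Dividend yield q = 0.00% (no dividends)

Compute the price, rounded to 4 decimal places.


d1 = (ln(S/K) + (r - q + 0.5*sigma^2) * T) / (sigma * sqrt(T)) = 0.09352290
d2 = d1 - sigma * sqrt(T) = -0.39145133
exp(-rT) = 0.99476376; exp(-qT) = 1.00000000
P = K * exp(-rT) * N(-d2) - S_0 * exp(-qT) * N(-d1)
N(-d1) = 0.46274408; N(-d2) = 0.65226817
P = 30.0400 * 0.99476376 * 0.65226817 - 27.8000 * 1.00000000 * 0.46274408 = 6.6273

Answer: Price = 6.6273


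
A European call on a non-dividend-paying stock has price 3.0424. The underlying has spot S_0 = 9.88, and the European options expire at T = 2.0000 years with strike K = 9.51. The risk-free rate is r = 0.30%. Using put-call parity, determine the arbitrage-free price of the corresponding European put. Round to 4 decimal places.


Put-call parity: C - P = S_0 * exp(-qT) - K * exp(-rT).
S_0 * exp(-qT) = 9.8800 * 1.00000000 = 9.88000000
K * exp(-rT) = 9.5100 * 0.99401796 = 9.45311084
P = C - S*exp(-qT) + K*exp(-rT)
P = 3.0424 - 9.88000000 + 9.45311084 = 2.6155

Answer: Put price = 2.6155


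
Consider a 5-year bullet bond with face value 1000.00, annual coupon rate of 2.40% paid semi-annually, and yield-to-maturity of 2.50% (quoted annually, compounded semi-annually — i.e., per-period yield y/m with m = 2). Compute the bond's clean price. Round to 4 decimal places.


Answer: Price = 995.3272

Derivation:
Coupon per period c = face * coupon_rate / m = 12.000000
Periods per year m = 2; per-period yield y/m = 0.012500
Number of cashflows N = 10
Cashflows (t years, CF_t, discount factor 1/(1+y/m)^(m*t), PV):
  t = 0.5000: CF_t = 12.000000, DF = 0.987654, PV = 11.851852
  t = 1.0000: CF_t = 12.000000, DF = 0.975461, PV = 11.705533
  t = 1.5000: CF_t = 12.000000, DF = 0.963418, PV = 11.561020
  t = 2.0000: CF_t = 12.000000, DF = 0.951524, PV = 11.418291
  t = 2.5000: CF_t = 12.000000, DF = 0.939777, PV = 11.277325
  t = 3.0000: CF_t = 12.000000, DF = 0.928175, PV = 11.138099
  t = 3.5000: CF_t = 12.000000, DF = 0.916716, PV = 11.000591
  t = 4.0000: CF_t = 12.000000, DF = 0.905398, PV = 10.864781
  t = 4.5000: CF_t = 12.000000, DF = 0.894221, PV = 10.730648
  t = 5.0000: CF_t = 1012.000000, DF = 0.883181, PV = 893.779097
Price P = sum_t PV_t = 995.327237


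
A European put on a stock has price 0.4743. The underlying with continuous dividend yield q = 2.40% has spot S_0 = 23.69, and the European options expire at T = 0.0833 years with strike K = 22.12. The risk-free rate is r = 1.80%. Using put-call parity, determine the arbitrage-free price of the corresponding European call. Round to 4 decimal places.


Put-call parity: C - P = S_0 * exp(-qT) - K * exp(-rT).
S_0 * exp(-qT) = 23.6900 * 0.99800280 = 23.64268626
K * exp(-rT) = 22.1200 * 0.99850172 = 22.08685812
C = P + S*exp(-qT) - K*exp(-rT)
C = 0.4743 + 23.64268626 - 22.08685812 = 2.0301

Answer: Call price = 2.0301


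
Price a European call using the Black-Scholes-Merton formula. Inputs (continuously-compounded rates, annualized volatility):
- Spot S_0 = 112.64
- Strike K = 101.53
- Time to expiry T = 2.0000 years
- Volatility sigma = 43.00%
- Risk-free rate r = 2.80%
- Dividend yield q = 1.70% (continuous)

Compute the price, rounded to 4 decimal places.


Answer: Price = 31.4163

Derivation:
d1 = (ln(S/K) + (r - q + 0.5*sigma^2) * T) / (sigma * sqrt(T)) = 0.51099577
d2 = d1 - sigma * sqrt(T) = -0.09711607
exp(-rT) = 0.94553914; exp(-qT) = 0.96657150
C = S_0 * exp(-qT) * N(d1) - K * exp(-rT) * N(d2)
N(d1) = 0.69532299; N(d2) = 0.46131711
C = 112.6400 * 0.96657150 * 0.69532299 - 101.5300 * 0.94553914 * 0.46131711 = 31.4163


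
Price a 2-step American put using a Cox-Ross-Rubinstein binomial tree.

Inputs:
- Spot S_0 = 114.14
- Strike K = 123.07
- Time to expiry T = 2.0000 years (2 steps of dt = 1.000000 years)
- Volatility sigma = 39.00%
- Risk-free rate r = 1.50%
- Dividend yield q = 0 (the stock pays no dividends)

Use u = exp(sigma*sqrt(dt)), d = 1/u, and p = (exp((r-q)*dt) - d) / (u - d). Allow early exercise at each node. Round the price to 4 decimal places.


dt = T/N = 1.000000
u = exp(sigma*sqrt(dt)) = 1.476981; d = 1/u = 0.677057
p = (exp((r-q)*dt) - d) / (u - d) = 0.422610
Discount per step: exp(-r*dt) = 0.985112
Stock lattice S(k, i) with i counting down-moves:
  k=0: S(0,0) = 114.1400
  k=1: S(1,0) = 168.5826; S(1,1) = 77.2793
  k=2: S(2,0) = 248.9932; S(2,1) = 114.1400; S(2,2) = 52.3225
Terminal payoffs V(N, i) = max(K - S_T, 0):
  V(2,0) = 0.000000; V(2,1) = 8.930000; V(2,2) = 70.747538
Backward induction: V(k, i) = exp(-r*dt) * [p * V(k+1, i) + (1-p) * V(k+1, i+1)]; then take max(V_cont, immediate exercise) for American.
  V(1,0) = exp(-r*dt) * [p*0.000000 + (1-p)*8.930000] = 5.079325; exercise = 0.000000; V(1,0) = max -> 5.079325
  V(1,1) = exp(-r*dt) * [p*8.930000 + (1-p)*70.747538] = 43.958455; exercise = 45.790728; V(1,1) = max -> 45.790728
  V(0,0) = exp(-r*dt) * [p*5.079325 + (1-p)*45.790728] = 28.160080; exercise = 8.930000; V(0,0) = max -> 28.160080

Answer: Price = V(0,0) = 28.1601


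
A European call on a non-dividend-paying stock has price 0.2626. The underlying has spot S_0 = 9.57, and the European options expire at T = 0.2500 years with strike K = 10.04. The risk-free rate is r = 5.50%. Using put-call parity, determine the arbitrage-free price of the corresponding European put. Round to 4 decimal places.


Put-call parity: C - P = S_0 * exp(-qT) - K * exp(-rT).
S_0 * exp(-qT) = 9.5700 * 1.00000000 = 9.57000000
K * exp(-rT) = 10.0400 * 0.98634410 = 9.90289476
P = C - S*exp(-qT) + K*exp(-rT)
P = 0.2626 - 9.57000000 + 9.90289476 = 0.5955

Answer: Put price = 0.5955


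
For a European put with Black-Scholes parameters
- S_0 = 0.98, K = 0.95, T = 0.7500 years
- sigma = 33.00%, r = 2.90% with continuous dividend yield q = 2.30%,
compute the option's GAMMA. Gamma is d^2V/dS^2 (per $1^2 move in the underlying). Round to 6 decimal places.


Answer: Gamma = 1.350883

Derivation:
d1 = 0.2674289494; d2 = -0.0183594339
phi(d1) = 0.3849285083; exp(-qT) = 0.9828979294; exp(-rT) = 0.9784848257
Gamma = exp(-qT) * phi(d1) / (S * sigma * sqrt(T)) = 0.9828979294 * 0.3849285083 / (0.9800 * 0.3300 * 0.8660254038) = 1.350883


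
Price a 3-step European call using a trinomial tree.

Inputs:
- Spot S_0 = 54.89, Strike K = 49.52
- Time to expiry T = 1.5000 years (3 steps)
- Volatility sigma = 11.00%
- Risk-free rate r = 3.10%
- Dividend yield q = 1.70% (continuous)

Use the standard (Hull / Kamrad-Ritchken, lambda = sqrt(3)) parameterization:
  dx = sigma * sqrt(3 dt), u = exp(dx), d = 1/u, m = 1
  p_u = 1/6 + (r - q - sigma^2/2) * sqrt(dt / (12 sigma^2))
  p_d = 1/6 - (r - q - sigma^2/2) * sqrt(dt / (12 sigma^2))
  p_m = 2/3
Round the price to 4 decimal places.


dt = T/N = 0.500000; dx = sigma*sqrt(3*dt) = 0.134722
u = exp(dx) = 1.144219; d = 1/u = 0.873959
p_u = 0.181419, p_m = 0.666667, p_d = 0.151914
Discount per step: exp(-r*dt) = 0.984620
Stock lattice S(k, j) with j the centered position index:
  k=0: S(0,+0) = 54.8900
  k=1: S(1,-1) = 47.9716; S(1,+0) = 54.8900; S(1,+1) = 62.8062
  k=2: S(2,-2) = 41.9252; S(2,-1) = 47.9716; S(2,+0) = 54.8900; S(2,+1) = 62.8062; S(2,+2) = 71.8640
  k=3: S(3,-3) = 36.6409; S(3,-2) = 41.9252; S(3,-1) = 47.9716; S(3,+0) = 54.8900; S(3,+1) = 62.8062; S(3,+2) = 71.8640; S(3,+3) = 82.2281
Terminal payoffs V(N, j) = max(S_T - K, 0):
  V(3,-3) = 0.000000; V(3,-2) = 0.000000; V(3,-1) = 0.000000; V(3,+0) = 5.370000; V(3,+1) = 13.286158; V(3,+2) = 22.343972; V(3,+3) = 32.708092
Backward induction: V(k, j) = exp(-r*dt) * [p_u * V(k+1, j+1) + p_m * V(k+1, j) + p_d * V(k+1, j-1)]
  V(2,-2) = exp(-r*dt) * [p_u*0.000000 + p_m*0.000000 + p_d*0.000000] = 0.000000
  V(2,-1) = exp(-r*dt) * [p_u*5.370000 + p_m*0.000000 + p_d*0.000000] = 0.959238
  V(2,+0) = exp(-r*dt) * [p_u*13.286158 + p_m*5.370000 + p_d*0.000000] = 5.898230
  V(2,+1) = exp(-r*dt) * [p_u*22.343972 + p_m*13.286158 + p_d*5.370000] = 13.515718
  V(2,+2) = exp(-r*dt) * [p_u*32.708092 + p_m*22.343972 + p_d*13.286158] = 22.496797
  V(1,-1) = exp(-r*dt) * [p_u*5.898230 + p_m*0.959238 + p_d*0.000000] = 1.683251
  V(1,+0) = exp(-r*dt) * [p_u*13.515718 + p_m*5.898230 + p_d*0.959238] = 6.429454
  V(1,+1) = exp(-r*dt) * [p_u*22.496797 + p_m*13.515718 + p_d*5.898230] = 13.772716
  V(0,+0) = exp(-r*dt) * [p_u*13.772716 + p_m*6.429454 + p_d*1.683251] = 6.932360

Answer: Price = V(0,0) = 6.9324


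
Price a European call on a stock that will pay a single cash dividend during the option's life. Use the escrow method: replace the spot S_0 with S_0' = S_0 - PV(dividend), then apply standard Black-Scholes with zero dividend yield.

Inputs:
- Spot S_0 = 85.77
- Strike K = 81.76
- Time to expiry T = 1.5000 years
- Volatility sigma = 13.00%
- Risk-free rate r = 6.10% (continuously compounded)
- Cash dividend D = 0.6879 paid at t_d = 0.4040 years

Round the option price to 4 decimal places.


Answer: Price = 11.9413

Derivation:
PV(D) = D * exp(-r * t_d) = 0.6879 * 0.97565718 = 0.67115458
S_0' = S_0 - PV(D) = 85.7700 - 0.67115458 = 85.09884542
d1 = (ln(S_0'/K) + (r + sigma^2/2)*T) / (sigma*sqrt(T)) = 0.90568528
d2 = d1 - sigma*sqrt(T) = 0.74646844
exp(-rT) = 0.91256132
N(d1) = 0.81744877; N(d2) = 0.77230776
C = S_0' * N(d1) - K * exp(-rT) * N(d2) = 85.09884542 * 0.81744877 - 81.7600 * 0.91256132 * 0.77230776 = 11.9413


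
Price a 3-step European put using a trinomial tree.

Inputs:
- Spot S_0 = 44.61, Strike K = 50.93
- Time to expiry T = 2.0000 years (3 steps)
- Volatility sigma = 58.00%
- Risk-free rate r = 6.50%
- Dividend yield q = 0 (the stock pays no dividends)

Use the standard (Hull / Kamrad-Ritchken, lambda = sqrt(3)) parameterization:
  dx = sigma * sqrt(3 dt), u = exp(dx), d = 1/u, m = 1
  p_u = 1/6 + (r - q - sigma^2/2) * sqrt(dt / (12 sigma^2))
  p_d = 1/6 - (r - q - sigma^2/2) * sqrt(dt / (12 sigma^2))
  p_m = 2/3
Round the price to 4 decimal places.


Answer: Price = V(0,0) = 13.9174

Derivation:
dt = T/N = 0.666667; dx = sigma*sqrt(3*dt) = 0.820244
u = exp(dx) = 2.271054; d = 1/u = 0.440324
p_u = 0.124728, p_m = 0.666667, p_d = 0.208605
Discount per step: exp(-r*dt) = 0.957592
Stock lattice S(k, j) with j the centered position index:
  k=0: S(0,+0) = 44.6100
  k=1: S(1,-1) = 19.6429; S(1,+0) = 44.6100; S(1,+1) = 101.3117
  k=2: S(2,-2) = 8.6492; S(2,-1) = 19.6429; S(2,+0) = 44.6100; S(2,+1) = 101.3117; S(2,+2) = 230.0843
  k=3: S(3,-3) = 3.8085; S(3,-2) = 8.6492; S(3,-1) = 19.6429; S(3,+0) = 44.6100; S(3,+1) = 101.3117; S(3,+2) = 230.0843; S(3,+3) = 522.5338
Terminal payoffs V(N, j) = max(K - S_T, 0):
  V(3,-3) = 47.121534; V(3,-2) = 42.280770; V(3,-1) = 31.287135; V(3,+0) = 6.320000; V(3,+1) = 0.000000; V(3,+2) = 0.000000; V(3,+3) = 0.000000
Backward induction: V(k, j) = exp(-r*dt) * [p_u * V(k+1, j+1) + p_m * V(k+1, j) + p_d * V(k+1, j-1)]
  V(2,-2) = exp(-r*dt) * [p_u*31.287135 + p_m*42.280770 + p_d*47.121534] = 40.141656
  V(2,-1) = exp(-r*dt) * [p_u*6.320000 + p_m*31.287135 + p_d*42.280770] = 29.174354
  V(2,+0) = exp(-r*dt) * [p_u*0.000000 + p_m*6.320000 + p_d*31.287135] = 10.284539
  V(2,+1) = exp(-r*dt) * [p_u*0.000000 + p_m*0.000000 + p_d*6.320000] = 1.262476
  V(2,+2) = exp(-r*dt) * [p_u*0.000000 + p_m*0.000000 + p_d*0.000000] = 0.000000
  V(1,-1) = exp(-r*dt) * [p_u*10.284539 + p_m*29.174354 + p_d*40.141656] = 27.871778
  V(1,+0) = exp(-r*dt) * [p_u*1.262476 + p_m*10.284539 + p_d*29.174354] = 12.544221
  V(1,+1) = exp(-r*dt) * [p_u*0.000000 + p_m*1.262476 + p_d*10.284539] = 2.860386
  V(0,+0) = exp(-r*dt) * [p_u*2.860386 + p_m*12.544221 + p_d*27.871778] = 13.917441


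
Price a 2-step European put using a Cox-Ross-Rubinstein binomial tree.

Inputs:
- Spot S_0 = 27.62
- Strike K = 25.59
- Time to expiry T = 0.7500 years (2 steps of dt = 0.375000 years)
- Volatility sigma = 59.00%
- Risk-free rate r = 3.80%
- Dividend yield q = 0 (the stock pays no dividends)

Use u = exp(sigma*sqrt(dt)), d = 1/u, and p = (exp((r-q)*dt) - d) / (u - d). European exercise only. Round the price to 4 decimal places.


Answer: Price = V(0,0) = 3.8453

Derivation:
dt = T/N = 0.375000
u = exp(sigma*sqrt(dt)) = 1.435194; d = 1/u = 0.696770
p = (exp((r-q)*dt) - d) / (u - d) = 0.430081
Discount per step: exp(-r*dt) = 0.985851
Stock lattice S(k, i) with i counting down-moves:
  k=0: S(0,0) = 27.6200
  k=1: S(1,0) = 39.6400; S(1,1) = 19.2448
  k=2: S(2,0) = 56.8911; S(2,1) = 27.6200; S(2,2) = 13.4092
Terminal payoffs V(N, i) = max(K - S_T, 0):
  V(2,0) = 0.000000; V(2,1) = 0.000000; V(2,2) = 12.180805
Backward induction: V(k, i) = exp(-r*dt) * [p * V(k+1, i) + (1-p) * V(k+1, i+1)].
  V(1,0) = exp(-r*dt) * [p*0.000000 + (1-p)*0.000000] = 0.000000
  V(1,1) = exp(-r*dt) * [p*0.000000 + (1-p)*12.180805] = 6.843849
  V(0,0) = exp(-r*dt) * [p*0.000000 + (1-p)*6.843849] = 3.845253


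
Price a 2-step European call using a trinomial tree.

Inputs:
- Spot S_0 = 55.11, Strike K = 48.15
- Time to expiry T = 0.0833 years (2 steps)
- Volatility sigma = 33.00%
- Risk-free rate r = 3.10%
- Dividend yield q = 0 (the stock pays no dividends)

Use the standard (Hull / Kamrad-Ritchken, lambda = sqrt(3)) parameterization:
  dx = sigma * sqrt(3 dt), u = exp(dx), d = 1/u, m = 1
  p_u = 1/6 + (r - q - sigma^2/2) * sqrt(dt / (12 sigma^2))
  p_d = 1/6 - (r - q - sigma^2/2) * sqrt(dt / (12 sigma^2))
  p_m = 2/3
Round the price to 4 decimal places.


Answer: Price = V(0,0) = 7.2154

Derivation:
dt = T/N = 0.041650; dx = sigma*sqrt(3*dt) = 0.116649
u = exp(dx) = 1.123725; d = 1/u = 0.889897
p_u = 0.162480, p_m = 0.666667, p_d = 0.170853
Discount per step: exp(-r*dt) = 0.998710
Stock lattice S(k, j) with j the centered position index:
  k=0: S(0,+0) = 55.1100
  k=1: S(1,-1) = 49.0422; S(1,+0) = 55.1100; S(1,+1) = 61.9285
  k=2: S(2,-2) = 43.6426; S(2,-1) = 49.0422; S(2,+0) = 55.1100; S(2,+1) = 61.9285; S(2,+2) = 69.5906
Terminal payoffs V(N, j) = max(S_T - K, 0):
  V(2,-2) = 0.000000; V(2,-1) = 0.892237; V(2,+0) = 6.960000; V(2,+1) = 13.778499; V(2,+2) = 21.440617
Backward induction: V(k, j) = exp(-r*dt) * [p_u * V(k+1, j+1) + p_m * V(k+1, j) + p_d * V(k+1, j-1)]
  V(1,-1) = exp(-r*dt) * [p_u*6.960000 + p_m*0.892237 + p_d*0.000000] = 1.723460
  V(1,+0) = exp(-r*dt) * [p_u*13.778499 + p_m*6.960000 + p_d*0.892237] = 7.022102
  V(1,+1) = exp(-r*dt) * [p_u*21.440617 + p_m*13.778499 + p_d*6.960000] = 13.840598
  V(0,+0) = exp(-r*dt) * [p_u*13.840598 + p_m*7.022102 + p_d*1.723460] = 7.215361


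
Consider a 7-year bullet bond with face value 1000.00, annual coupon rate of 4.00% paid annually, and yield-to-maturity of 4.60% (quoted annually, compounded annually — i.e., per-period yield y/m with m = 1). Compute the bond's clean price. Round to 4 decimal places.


Answer: Price = 964.7728

Derivation:
Coupon per period c = face * coupon_rate / m = 40.000000
Periods per year m = 1; per-period yield y/m = 0.046000
Number of cashflows N = 7
Cashflows (t years, CF_t, discount factor 1/(1+y/m)^(m*t), PV):
  t = 1.0000: CF_t = 40.000000, DF = 0.956023, PV = 38.240918
  t = 2.0000: CF_t = 40.000000, DF = 0.913980, PV = 36.559195
  t = 3.0000: CF_t = 40.000000, DF = 0.873786, PV = 34.951429
  t = 4.0000: CF_t = 40.000000, DF = 0.835359, PV = 33.414368
  t = 5.0000: CF_t = 40.000000, DF = 0.798623, PV = 31.944903
  t = 6.0000: CF_t = 40.000000, DF = 0.763501, PV = 30.540060
  t = 7.0000: CF_t = 1040.000000, DF = 0.729925, PV = 759.121947
Price P = sum_t PV_t = 964.772819


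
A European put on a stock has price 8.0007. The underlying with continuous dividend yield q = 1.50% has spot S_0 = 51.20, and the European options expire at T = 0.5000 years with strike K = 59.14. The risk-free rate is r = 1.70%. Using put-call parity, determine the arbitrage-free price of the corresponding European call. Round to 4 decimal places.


Put-call parity: C - P = S_0 * exp(-qT) - K * exp(-rT).
S_0 * exp(-qT) = 51.2000 * 0.99252805 = 50.81743641
K * exp(-rT) = 59.1400 * 0.99153602 = 58.63944039
C = P + S*exp(-qT) - K*exp(-rT)
C = 8.0007 + 50.81743641 - 58.63944039 = 0.1787

Answer: Call price = 0.1787


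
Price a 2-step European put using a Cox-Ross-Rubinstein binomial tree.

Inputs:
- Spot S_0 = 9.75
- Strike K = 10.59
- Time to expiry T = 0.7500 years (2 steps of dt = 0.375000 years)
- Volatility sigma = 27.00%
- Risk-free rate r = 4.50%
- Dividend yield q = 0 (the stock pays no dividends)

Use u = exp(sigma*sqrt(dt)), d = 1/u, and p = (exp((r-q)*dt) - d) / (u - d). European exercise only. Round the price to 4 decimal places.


Answer: Price = V(0,0) = 1.2382

Derivation:
dt = T/N = 0.375000
u = exp(sigma*sqrt(dt)) = 1.179795; d = 1/u = 0.847605
p = (exp((r-q)*dt) - d) / (u - d) = 0.509989
Discount per step: exp(-r*dt) = 0.983267
Stock lattice S(k, i) with i counting down-moves:
  k=0: S(0,0) = 9.7500
  k=1: S(1,0) = 11.5030; S(1,1) = 8.2641
  k=2: S(2,0) = 13.5712; S(2,1) = 9.7500; S(2,2) = 7.0047
Terminal payoffs V(N, i) = max(K - S_T, 0):
  V(2,0) = 0.000000; V(2,1) = 0.840000; V(2,2) = 3.585266
Backward induction: V(k, i) = exp(-r*dt) * [p * V(k+1, i) + (1-p) * V(k+1, i+1)].
  V(1,0) = exp(-r*dt) * [p*0.000000 + (1-p)*0.840000] = 0.404722
  V(1,1) = exp(-r*dt) * [p*0.840000 + (1-p)*3.585266] = 2.148644
  V(0,0) = exp(-r*dt) * [p*0.404722 + (1-p)*2.148644] = 1.238191


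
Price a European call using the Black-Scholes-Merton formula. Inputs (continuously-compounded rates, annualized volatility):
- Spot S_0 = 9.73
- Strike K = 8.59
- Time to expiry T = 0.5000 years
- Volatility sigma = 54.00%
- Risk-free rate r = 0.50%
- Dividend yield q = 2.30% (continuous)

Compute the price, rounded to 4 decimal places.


d1 = (ln(S/K) + (r - q + 0.5*sigma^2) * T) / (sigma * sqrt(T)) = 0.49370499
d2 = d1 - sigma * sqrt(T) = 0.11186733
exp(-rT) = 0.99750312; exp(-qT) = 0.98856587
C = S_0 * exp(-qT) * N(d1) - K * exp(-rT) * N(d2)
N(d1) = 0.68924273; N(d2) = 0.54453570
C = 9.7300 * 0.98856587 * 0.68924273 - 8.5900 * 0.99750312 * 0.54453570 = 1.9638

Answer: Price = 1.9638


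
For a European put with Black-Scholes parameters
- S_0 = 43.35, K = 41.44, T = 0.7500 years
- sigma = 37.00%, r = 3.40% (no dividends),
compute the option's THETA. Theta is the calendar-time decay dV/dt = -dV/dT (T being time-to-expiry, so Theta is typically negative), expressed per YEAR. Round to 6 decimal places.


Answer: Theta = -2.782597

Derivation:
d1 = 0.3804195417; d2 = 0.0599901423
phi(d1) = 0.3710946799; exp(-qT) = 1.0000000000; exp(-rT) = 0.9748223790
Theta = -S*exp(-qT)*phi(d1)*sigma/(2*sqrt(T)) + r*K*exp(-rT)*N(-d2) - q*S*exp(-qT)*N(-d1)
N(-d1) = 0.3518170055; N(-d2) = 0.4760817429; sqrt(T) = 0.8660254038
Term 1 = -43.3500 * 1.0000000000 * 0.3710946799 * 0.3700 / (2 * 0.8660254038) = -3.4364887520
Term 2 = 0.0340 * 41.4400 * 0.9748223790 * 0.4760817429 = 0.6538914845
Term 3 = 0 (no dividend yield, q = 0)
Theta = -3.4364887520 + (0.6538914845) + (0.0000000000) = -2.782597


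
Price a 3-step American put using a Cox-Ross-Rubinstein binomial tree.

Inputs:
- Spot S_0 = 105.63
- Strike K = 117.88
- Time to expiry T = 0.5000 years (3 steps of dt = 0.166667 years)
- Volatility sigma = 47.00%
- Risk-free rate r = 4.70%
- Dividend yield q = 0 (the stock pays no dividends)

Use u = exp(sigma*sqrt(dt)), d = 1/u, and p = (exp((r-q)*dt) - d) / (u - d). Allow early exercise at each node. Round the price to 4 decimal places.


dt = T/N = 0.166667
u = exp(sigma*sqrt(dt)) = 1.211521; d = 1/u = 0.825409
p = (exp((r-q)*dt) - d) / (u - d) = 0.472545
Discount per step: exp(-r*dt) = 0.992197
Stock lattice S(k, i) with i counting down-moves:
  k=0: S(0,0) = 105.6300
  k=1: S(1,0) = 127.9730; S(1,1) = 87.1879
  k=2: S(2,0) = 155.0420; S(2,1) = 105.6300; S(2,2) = 71.9657
  k=3: S(3,0) = 187.8366; S(3,1) = 127.9730; S(3,2) = 87.1879; S(3,3) = 59.4011
Terminal payoffs V(N, i) = max(K - S_T, 0):
  V(3,0) = 0.000000; V(3,1) = 0.000000; V(3,2) = 30.692086; V(3,3) = 58.478924
Backward induction: V(k, i) = exp(-r*dt) * [p * V(k+1, i) + (1-p) * V(k+1, i+1)]; then take max(V_cont, immediate exercise) for American.
  V(2,0) = exp(-r*dt) * [p*0.000000 + (1-p)*0.000000] = 0.000000; exercise = 0.000000; V(2,0) = max -> 0.000000
  V(2,1) = exp(-r*dt) * [p*0.000000 + (1-p)*30.692086] = 16.062383; exercise = 12.250000; V(2,1) = max -> 16.062383
  V(2,2) = exp(-r*dt) * [p*30.692086 + (1-p)*58.478924] = 44.994556; exercise = 45.914342; V(2,2) = max -> 45.914342
  V(1,0) = exp(-r*dt) * [p*0.000000 + (1-p)*16.062383] = 8.406081; exercise = 0.000000; V(1,0) = max -> 8.406081
  V(1,1) = exp(-r*dt) * [p*16.062383 + (1-p)*45.914342] = 31.559765; exercise = 30.692086; V(1,1) = max -> 31.559765
  V(0,0) = exp(-r*dt) * [p*8.406081 + (1-p)*31.559765] = 20.457730; exercise = 12.250000; V(0,0) = max -> 20.457730

Answer: Price = V(0,0) = 20.4577


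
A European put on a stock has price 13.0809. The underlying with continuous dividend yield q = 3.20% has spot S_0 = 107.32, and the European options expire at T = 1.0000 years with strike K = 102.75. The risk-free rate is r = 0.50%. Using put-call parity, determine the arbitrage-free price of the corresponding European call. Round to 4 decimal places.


Answer: Call price = 14.7835

Derivation:
Put-call parity: C - P = S_0 * exp(-qT) - K * exp(-rT).
S_0 * exp(-qT) = 107.3200 * 0.96850658 = 103.94012639
K * exp(-rT) = 102.7500 * 0.99501248 = 102.23753224
C = P + S*exp(-qT) - K*exp(-rT)
C = 13.0809 + 103.94012639 - 102.23753224 = 14.7835


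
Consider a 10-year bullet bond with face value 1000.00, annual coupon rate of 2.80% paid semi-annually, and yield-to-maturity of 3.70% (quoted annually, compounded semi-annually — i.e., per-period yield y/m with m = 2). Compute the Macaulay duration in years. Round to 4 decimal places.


Answer: Macaulay duration = 8.7314 years

Derivation:
Coupon per period c = face * coupon_rate / m = 14.000000
Periods per year m = 2; per-period yield y/m = 0.018500
Number of cashflows N = 20
Cashflows (t years, CF_t, discount factor 1/(1+y/m)^(m*t), PV):
  t = 0.5000: CF_t = 14.000000, DF = 0.981836, PV = 13.745704
  t = 1.0000: CF_t = 14.000000, DF = 0.964002, PV = 13.496028
  t = 1.5000: CF_t = 14.000000, DF = 0.946492, PV = 13.250887
  t = 2.0000: CF_t = 14.000000, DF = 0.929300, PV = 13.010198
  t = 2.5000: CF_t = 14.000000, DF = 0.912420, PV = 12.773881
  t = 3.0000: CF_t = 14.000000, DF = 0.895847, PV = 12.541857
  t = 3.5000: CF_t = 14.000000, DF = 0.879575, PV = 12.314047
  t = 4.0000: CF_t = 14.000000, DF = 0.863598, PV = 12.090375
  t = 4.5000: CF_t = 14.000000, DF = 0.847912, PV = 11.870766
  t = 5.0000: CF_t = 14.000000, DF = 0.832510, PV = 11.655146
  t = 5.5000: CF_t = 14.000000, DF = 0.817389, PV = 11.443442
  t = 6.0000: CF_t = 14.000000, DF = 0.802542, PV = 11.235584
  t = 6.5000: CF_t = 14.000000, DF = 0.787964, PV = 11.031501
  t = 7.0000: CF_t = 14.000000, DF = 0.773652, PV = 10.831125
  t = 7.5000: CF_t = 14.000000, DF = 0.759599, PV = 10.634389
  t = 8.0000: CF_t = 14.000000, DF = 0.745802, PV = 10.441226
  t = 8.5000: CF_t = 14.000000, DF = 0.732255, PV = 10.251572
  t = 9.0000: CF_t = 14.000000, DF = 0.718954, PV = 10.065363
  t = 9.5000: CF_t = 14.000000, DF = 0.705895, PV = 9.882536
  t = 10.0000: CF_t = 1014.000000, DF = 0.693074, PV = 702.776593
Price P = sum_t PV_t = 925.342218
Macaulay numerator sum_t t * PV_t:
  t * PV_t at t = 0.5000: 6.872852
  t * PV_t at t = 1.0000: 13.496028
  t * PV_t at t = 1.5000: 19.876330
  t * PV_t at t = 2.0000: 26.020396
  t * PV_t at t = 2.5000: 31.934703
  t * PV_t at t = 3.0000: 37.625570
  t * PV_t at t = 3.5000: 43.099164
  t * PV_t at t = 4.0000: 48.361500
  t * PV_t at t = 4.5000: 53.418446
  t * PV_t at t = 5.0000: 58.275728
  t * PV_t at t = 5.5000: 62.938930
  t * PV_t at t = 6.0000: 67.413502
  t * PV_t at t = 6.5000: 71.704755
  t * PV_t at t = 7.0000: 75.817875
  t * PV_t at t = 7.5000: 79.757916
  t * PV_t at t = 8.0000: 83.529809
  t * PV_t at t = 8.5000: 87.138363
  t * PV_t at t = 9.0000: 90.588266
  t * PV_t at t = 9.5000: 93.884091
  t * PV_t at t = 10.0000: 7027.765930
Macaulay duration D = (sum_t t * PV_t) / P = 8079.520154 / 925.342218 = 8.731386


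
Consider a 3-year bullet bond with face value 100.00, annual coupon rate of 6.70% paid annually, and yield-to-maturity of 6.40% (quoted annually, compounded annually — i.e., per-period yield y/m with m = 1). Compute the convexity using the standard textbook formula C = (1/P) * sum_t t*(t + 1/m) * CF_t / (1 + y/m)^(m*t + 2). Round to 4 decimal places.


Answer: Convexity = 9.7368

Derivation:
Coupon per period c = face * coupon_rate / m = 6.700000
Periods per year m = 1; per-period yield y/m = 0.064000
Number of cashflows N = 3
Cashflows (t years, CF_t, discount factor 1/(1+y/m)^(m*t), PV):
  t = 1.0000: CF_t = 6.700000, DF = 0.939850, PV = 6.296992
  t = 2.0000: CF_t = 6.700000, DF = 0.883317, PV = 5.918226
  t = 3.0000: CF_t = 106.700000, DF = 0.830185, PV = 88.580787
Price P = sum_t PV_t = 100.796006
Convexity numerator sum_t t*(t + 1/m) * CF_t / (1+y/m)^(m*t + 2):
  t = 1.0000: term = 11.124485
  t = 2.0000: term = 31.366029
  t = 3.0000: term = 938.939318
Convexity = (1/P) * sum = 981.429833 / 100.796006 = 9.736793


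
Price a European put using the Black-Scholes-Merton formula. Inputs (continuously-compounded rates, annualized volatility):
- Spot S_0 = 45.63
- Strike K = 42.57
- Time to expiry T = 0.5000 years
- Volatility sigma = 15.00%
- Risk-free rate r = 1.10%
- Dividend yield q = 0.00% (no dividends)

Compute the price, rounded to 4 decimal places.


d1 = (ln(S/K) + (r - q + 0.5*sigma^2) * T) / (sigma * sqrt(T)) = 0.75934420
d2 = d1 - sigma * sqrt(T) = 0.65327818
exp(-rT) = 0.99451510; exp(-qT) = 1.00000000
P = K * exp(-rT) * N(-d2) - S_0 * exp(-qT) * N(-d1)
N(-d1) = 0.22382334; N(-d2) = 0.25678848
P = 42.5700 * 0.99451510 * 0.25678848 - 45.6300 * 1.00000000 * 0.22382334 = 0.6585

Answer: Price = 0.6585


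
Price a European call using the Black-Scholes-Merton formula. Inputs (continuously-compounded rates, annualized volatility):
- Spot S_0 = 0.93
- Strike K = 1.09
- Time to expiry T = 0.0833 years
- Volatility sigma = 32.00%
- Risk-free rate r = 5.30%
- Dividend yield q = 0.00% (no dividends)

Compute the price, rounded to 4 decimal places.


Answer: Price = 0.0018

Derivation:
d1 = (ln(S/K) + (r - q + 0.5*sigma^2) * T) / (sigma * sqrt(T)) = -1.62486449
d2 = d1 - sigma * sqrt(T) = -1.71722205
exp(-rT) = 0.99559483; exp(-qT) = 1.00000000
C = S_0 * exp(-qT) * N(d1) - K * exp(-rT) * N(d2)
N(d1) = 0.05209572; N(d2) = 0.04296930
C = 0.9300 * 1.00000000 * 0.05209572 - 1.0900 * 0.99559483 * 0.04296930 = 0.0018


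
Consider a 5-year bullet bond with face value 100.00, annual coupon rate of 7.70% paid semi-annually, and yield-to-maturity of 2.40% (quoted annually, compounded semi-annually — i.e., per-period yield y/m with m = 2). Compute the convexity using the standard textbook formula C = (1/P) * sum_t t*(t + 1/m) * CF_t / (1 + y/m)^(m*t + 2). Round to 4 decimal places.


Coupon per period c = face * coupon_rate / m = 3.850000
Periods per year m = 2; per-period yield y/m = 0.012000
Number of cashflows N = 10
Cashflows (t years, CF_t, discount factor 1/(1+y/m)^(m*t), PV):
  t = 0.5000: CF_t = 3.850000, DF = 0.988142, PV = 3.804348
  t = 1.0000: CF_t = 3.850000, DF = 0.976425, PV = 3.759237
  t = 1.5000: CF_t = 3.850000, DF = 0.964847, PV = 3.714661
  t = 2.0000: CF_t = 3.850000, DF = 0.953406, PV = 3.670614
  t = 2.5000: CF_t = 3.850000, DF = 0.942101, PV = 3.627089
  t = 3.0000: CF_t = 3.850000, DF = 0.930930, PV = 3.584080
  t = 3.5000: CF_t = 3.850000, DF = 0.919891, PV = 3.541581
  t = 4.0000: CF_t = 3.850000, DF = 0.908983, PV = 3.499586
  t = 4.5000: CF_t = 3.850000, DF = 0.898205, PV = 3.458089
  t = 5.0000: CF_t = 103.850000, DF = 0.887554, PV = 92.172502
Price P = sum_t PV_t = 124.831785
Convexity numerator sum_t t*(t + 1/m) * CF_t / (1+y/m)^(m*t + 2):
  t = 0.5000: term = 1.857331
  t = 1.0000: term = 5.505921
  t = 1.5000: term = 10.881266
  t = 2.0000: term = 17.920398
  t = 2.5000: term = 26.561855
  t = 3.0000: term = 36.745650
  t = 3.5000: term = 48.413240
  t = 4.0000: term = 61.507505
  t = 4.5000: term = 75.972709
  t = 5.0000: term = 2474.987698
Convexity = (1/P) * sum = 2760.353572 / 124.831785 = 22.112586

Answer: Convexity = 22.1126
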